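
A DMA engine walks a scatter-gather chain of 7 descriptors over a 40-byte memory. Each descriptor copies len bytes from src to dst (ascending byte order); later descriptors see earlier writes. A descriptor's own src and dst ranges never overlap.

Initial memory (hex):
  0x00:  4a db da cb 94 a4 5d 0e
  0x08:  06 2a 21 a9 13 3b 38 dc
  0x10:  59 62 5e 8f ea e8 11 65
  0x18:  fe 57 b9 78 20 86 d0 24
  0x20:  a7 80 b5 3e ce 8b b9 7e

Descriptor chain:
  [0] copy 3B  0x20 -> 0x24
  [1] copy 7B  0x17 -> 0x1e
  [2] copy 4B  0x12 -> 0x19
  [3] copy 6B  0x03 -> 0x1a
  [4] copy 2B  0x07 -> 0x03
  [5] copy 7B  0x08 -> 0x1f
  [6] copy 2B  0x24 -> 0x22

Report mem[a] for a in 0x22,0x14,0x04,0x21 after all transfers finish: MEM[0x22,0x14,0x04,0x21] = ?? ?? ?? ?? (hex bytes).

#0 dst[0x24+3] := {0xa7,0x80,0xb5}
#1 dst[0x1e+7] := {0x65,0xfe,0x57,0xb9,0x78,0x20,0x86}
#2 dst[0x19+4] := {0x5e,0x8f,0xea,0xe8}
#3 dst[0x1a+6] := {0xcb,0x94,0xa4,0x5d,0x0e,0x06}
#4 dst[0x03+2] := {0x0e,0x06}
#5 dst[0x1f+7] := {0x06,0x2a,0x21,0xa9,0x13,0x3b,0x38}
#6 dst[0x22+2] := {0x3b,0x38}
query mem[0x22]=0x3b, mem[0x14]=0xea, mem[0x04]=0x06, mem[0x21]=0x21

MEM[0x22,0x14,0x04,0x21] = 3b ea 06 21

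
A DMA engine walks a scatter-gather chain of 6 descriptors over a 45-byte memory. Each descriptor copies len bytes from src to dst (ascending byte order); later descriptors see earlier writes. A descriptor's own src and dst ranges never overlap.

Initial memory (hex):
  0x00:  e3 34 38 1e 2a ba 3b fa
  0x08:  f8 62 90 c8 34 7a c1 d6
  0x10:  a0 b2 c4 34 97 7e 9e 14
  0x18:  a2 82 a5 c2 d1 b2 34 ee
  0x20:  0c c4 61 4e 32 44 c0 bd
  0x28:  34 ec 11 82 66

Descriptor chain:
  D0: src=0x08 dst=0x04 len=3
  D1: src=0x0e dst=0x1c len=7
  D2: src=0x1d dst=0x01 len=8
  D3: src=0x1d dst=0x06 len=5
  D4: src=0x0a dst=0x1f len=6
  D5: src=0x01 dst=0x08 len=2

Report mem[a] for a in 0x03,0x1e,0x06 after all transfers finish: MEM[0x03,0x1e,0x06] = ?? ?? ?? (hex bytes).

MEM[0x03,0x1e,0x06] = b2 a0 d6

D0: mem[0x04..0x06] <- [f8 62 90]
D1: mem[0x1c..0x22] <- [c1 d6 a0 b2 c4 34 97]
D2: mem[0x01..0x08] <- [d6 a0 b2 c4 34 97 4e 32]
D3: mem[0x06..0x0a] <- [d6 a0 b2 c4 34]
D4: mem[0x1f..0x24] <- [34 c8 34 7a c1 d6]
D5: mem[0x08..0x09] <- [d6 a0]
query mem[0x03]=0xb2, mem[0x1e]=0xa0, mem[0x06]=0xd6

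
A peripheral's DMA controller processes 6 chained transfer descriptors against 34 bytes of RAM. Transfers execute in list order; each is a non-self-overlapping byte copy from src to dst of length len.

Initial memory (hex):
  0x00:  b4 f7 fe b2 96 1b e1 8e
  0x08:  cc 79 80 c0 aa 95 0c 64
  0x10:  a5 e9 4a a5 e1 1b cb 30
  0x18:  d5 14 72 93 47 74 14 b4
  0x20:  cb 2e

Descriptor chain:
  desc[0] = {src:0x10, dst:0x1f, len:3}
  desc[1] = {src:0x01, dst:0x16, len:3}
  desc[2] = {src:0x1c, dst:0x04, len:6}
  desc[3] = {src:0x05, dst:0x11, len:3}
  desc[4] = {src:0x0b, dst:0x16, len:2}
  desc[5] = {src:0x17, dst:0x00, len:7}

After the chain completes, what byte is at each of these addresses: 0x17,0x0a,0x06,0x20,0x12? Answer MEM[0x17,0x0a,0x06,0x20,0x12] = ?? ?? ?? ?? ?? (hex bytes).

MEM[0x17,0x0a,0x06,0x20,0x12] = aa 80 74 e9 14

[0] 0x10->0x1f len=3 : a5 e9 4a
[1] 0x01->0x16 len=3 : f7 fe b2
[2] 0x1c->0x04 len=6 : 47 74 14 a5 e9 4a
[3] 0x05->0x11 len=3 : 74 14 a5
[4] 0x0b->0x16 len=2 : c0 aa
[5] 0x17->0x00 len=7 : aa b2 14 72 93 47 74
query mem[0x17]=0xaa, mem[0x0a]=0x80, mem[0x06]=0x74, mem[0x20]=0xe9, mem[0x12]=0x14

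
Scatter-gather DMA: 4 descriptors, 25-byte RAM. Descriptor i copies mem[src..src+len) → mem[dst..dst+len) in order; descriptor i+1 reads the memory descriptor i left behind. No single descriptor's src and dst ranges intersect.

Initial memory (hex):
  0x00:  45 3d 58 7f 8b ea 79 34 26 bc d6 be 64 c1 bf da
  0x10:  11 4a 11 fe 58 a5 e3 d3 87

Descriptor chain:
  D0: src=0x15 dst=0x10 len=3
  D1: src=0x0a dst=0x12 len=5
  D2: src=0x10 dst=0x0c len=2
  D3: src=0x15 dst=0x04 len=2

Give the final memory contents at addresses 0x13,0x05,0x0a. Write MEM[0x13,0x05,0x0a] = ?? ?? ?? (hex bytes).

MEM[0x13,0x05,0x0a] = be bf d6

D0: mem[0x10..0x12] <- [a5 e3 d3]
D1: mem[0x12..0x16] <- [d6 be 64 c1 bf]
D2: mem[0x0c..0x0d] <- [a5 e3]
D3: mem[0x04..0x05] <- [c1 bf]
query mem[0x13]=0xbe, mem[0x05]=0xbf, mem[0x0a]=0xd6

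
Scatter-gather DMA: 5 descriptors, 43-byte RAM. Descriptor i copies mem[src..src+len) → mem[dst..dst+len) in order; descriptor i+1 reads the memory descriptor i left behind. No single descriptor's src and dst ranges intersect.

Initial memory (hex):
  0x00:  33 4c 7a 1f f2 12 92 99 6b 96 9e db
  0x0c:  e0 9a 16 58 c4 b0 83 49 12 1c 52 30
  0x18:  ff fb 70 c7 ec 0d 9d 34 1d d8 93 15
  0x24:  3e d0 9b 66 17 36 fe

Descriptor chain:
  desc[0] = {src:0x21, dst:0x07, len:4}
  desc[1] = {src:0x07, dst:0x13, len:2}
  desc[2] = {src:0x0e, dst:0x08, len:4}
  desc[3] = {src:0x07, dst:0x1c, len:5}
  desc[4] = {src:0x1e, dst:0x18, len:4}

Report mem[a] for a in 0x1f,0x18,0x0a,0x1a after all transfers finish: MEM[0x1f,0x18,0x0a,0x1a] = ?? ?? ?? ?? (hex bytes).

  after D0: wrote 4B at 0x07 = d893153e
  after D1: wrote 2B at 0x13 = d893
  after D2: wrote 4B at 0x08 = 1658c4b0
  after D3: wrote 5B at 0x1c = d81658c4b0
  after D4: wrote 4B at 0x18 = 58c4b0d8
query mem[0x1f]=0xc4, mem[0x18]=0x58, mem[0x0a]=0xc4, mem[0x1a]=0xb0

MEM[0x1f,0x18,0x0a,0x1a] = c4 58 c4 b0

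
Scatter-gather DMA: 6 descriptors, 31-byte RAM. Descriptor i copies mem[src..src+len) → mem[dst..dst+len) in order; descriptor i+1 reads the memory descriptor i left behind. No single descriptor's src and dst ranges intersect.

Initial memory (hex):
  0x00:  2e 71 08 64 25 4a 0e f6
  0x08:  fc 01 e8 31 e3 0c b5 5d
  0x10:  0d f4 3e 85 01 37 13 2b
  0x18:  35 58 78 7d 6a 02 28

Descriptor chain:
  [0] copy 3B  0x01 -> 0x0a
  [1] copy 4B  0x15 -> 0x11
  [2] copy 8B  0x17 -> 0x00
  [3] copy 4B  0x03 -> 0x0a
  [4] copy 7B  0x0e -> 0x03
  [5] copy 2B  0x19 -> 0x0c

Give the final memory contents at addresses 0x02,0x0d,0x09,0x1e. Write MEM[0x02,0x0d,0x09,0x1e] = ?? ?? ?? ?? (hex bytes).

MEM[0x02,0x0d,0x09,0x1e] = 58 78 35 28

D0: mem[0x0a..0x0c] <- [71 08 64]
D1: mem[0x11..0x14] <- [37 13 2b 35]
D2: mem[0x00..0x07] <- [2b 35 58 78 7d 6a 02 28]
D3: mem[0x0a..0x0d] <- [78 7d 6a 02]
D4: mem[0x03..0x09] <- [b5 5d 0d 37 13 2b 35]
D5: mem[0x0c..0x0d] <- [58 78]
query mem[0x02]=0x58, mem[0x0d]=0x78, mem[0x09]=0x35, mem[0x1e]=0x28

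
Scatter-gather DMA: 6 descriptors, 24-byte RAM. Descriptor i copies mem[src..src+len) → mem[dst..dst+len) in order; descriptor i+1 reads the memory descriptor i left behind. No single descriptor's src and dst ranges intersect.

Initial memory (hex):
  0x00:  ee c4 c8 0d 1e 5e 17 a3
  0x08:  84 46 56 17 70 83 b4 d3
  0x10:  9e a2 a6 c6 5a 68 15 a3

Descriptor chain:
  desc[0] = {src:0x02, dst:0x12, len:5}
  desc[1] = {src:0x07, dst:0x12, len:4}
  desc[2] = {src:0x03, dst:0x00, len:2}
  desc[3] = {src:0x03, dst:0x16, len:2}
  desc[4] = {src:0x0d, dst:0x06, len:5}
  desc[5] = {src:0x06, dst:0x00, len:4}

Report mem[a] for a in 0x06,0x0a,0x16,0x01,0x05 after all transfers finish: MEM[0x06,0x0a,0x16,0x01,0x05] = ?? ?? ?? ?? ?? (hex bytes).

MEM[0x06,0x0a,0x16,0x01,0x05] = 83 a2 0d b4 5e

D0: mem[0x12..0x16] <- [c8 0d 1e 5e 17]
D1: mem[0x12..0x15] <- [a3 84 46 56]
D2: mem[0x00..0x01] <- [0d 1e]
D3: mem[0x16..0x17] <- [0d 1e]
D4: mem[0x06..0x0a] <- [83 b4 d3 9e a2]
D5: mem[0x00..0x03] <- [83 b4 d3 9e]
query mem[0x06]=0x83, mem[0x0a]=0xa2, mem[0x16]=0x0d, mem[0x01]=0xb4, mem[0x05]=0x5e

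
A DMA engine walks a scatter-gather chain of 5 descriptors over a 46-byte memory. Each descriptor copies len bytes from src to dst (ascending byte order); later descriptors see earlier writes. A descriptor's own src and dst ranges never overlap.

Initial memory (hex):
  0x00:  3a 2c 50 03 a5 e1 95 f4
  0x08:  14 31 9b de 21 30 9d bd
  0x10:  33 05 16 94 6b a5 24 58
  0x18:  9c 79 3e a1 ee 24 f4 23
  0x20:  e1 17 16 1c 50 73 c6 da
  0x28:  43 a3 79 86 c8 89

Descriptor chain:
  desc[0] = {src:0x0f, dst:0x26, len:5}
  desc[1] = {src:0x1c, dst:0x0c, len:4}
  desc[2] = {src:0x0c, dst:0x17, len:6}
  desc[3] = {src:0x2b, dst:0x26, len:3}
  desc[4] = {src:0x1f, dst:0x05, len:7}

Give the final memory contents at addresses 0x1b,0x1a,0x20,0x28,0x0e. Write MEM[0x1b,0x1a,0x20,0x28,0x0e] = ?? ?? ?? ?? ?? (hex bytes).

  after D0: wrote 5B at 0x26 = bd33051694
  after D1: wrote 4B at 0x0c = ee24f423
  after D2: wrote 6B at 0x17 = ee24f4233305
  after D3: wrote 3B at 0x26 = 86c889
  after D4: wrote 7B at 0x05 = 23e117161c5073
query mem[0x1b]=0x33, mem[0x1a]=0x23, mem[0x20]=0xe1, mem[0x28]=0x89, mem[0x0e]=0xf4

MEM[0x1b,0x1a,0x20,0x28,0x0e] = 33 23 e1 89 f4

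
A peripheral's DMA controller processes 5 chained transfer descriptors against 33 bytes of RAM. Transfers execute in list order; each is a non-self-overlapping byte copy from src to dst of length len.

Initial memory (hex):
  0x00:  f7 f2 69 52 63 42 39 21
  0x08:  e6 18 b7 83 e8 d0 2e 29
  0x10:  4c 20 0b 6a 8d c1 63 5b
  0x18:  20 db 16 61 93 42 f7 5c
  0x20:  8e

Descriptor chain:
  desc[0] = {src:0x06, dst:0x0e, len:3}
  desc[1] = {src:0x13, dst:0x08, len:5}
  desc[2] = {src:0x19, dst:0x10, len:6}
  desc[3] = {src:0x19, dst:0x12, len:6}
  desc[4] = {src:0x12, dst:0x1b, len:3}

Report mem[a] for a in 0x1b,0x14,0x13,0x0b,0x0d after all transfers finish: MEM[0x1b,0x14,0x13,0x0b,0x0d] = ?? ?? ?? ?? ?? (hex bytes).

D0: mem[0x0e..0x10] <- [39 21 e6]
D1: mem[0x08..0x0c] <- [6a 8d c1 63 5b]
D2: mem[0x10..0x15] <- [db 16 61 93 42 f7]
D3: mem[0x12..0x17] <- [db 16 61 93 42 f7]
D4: mem[0x1b..0x1d] <- [db 16 61]
query mem[0x1b]=0xdb, mem[0x14]=0x61, mem[0x13]=0x16, mem[0x0b]=0x63, mem[0x0d]=0xd0

MEM[0x1b,0x14,0x13,0x0b,0x0d] = db 61 16 63 d0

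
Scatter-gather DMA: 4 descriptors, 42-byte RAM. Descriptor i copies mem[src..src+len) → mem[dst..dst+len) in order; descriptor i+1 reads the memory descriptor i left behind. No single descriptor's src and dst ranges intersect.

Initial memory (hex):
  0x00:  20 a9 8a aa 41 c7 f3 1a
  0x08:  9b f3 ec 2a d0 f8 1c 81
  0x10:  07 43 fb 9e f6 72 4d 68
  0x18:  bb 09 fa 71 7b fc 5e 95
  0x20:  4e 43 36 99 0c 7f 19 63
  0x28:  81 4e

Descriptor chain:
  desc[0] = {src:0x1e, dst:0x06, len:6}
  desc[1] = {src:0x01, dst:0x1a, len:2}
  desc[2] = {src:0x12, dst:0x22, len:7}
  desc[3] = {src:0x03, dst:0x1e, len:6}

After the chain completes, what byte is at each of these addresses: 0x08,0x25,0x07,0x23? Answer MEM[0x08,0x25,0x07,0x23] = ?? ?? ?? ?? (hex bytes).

MEM[0x08,0x25,0x07,0x23] = 4e 72 95 4e

[0] 0x1e->0x06 len=6 : 5e 95 4e 43 36 99
[1] 0x01->0x1a len=2 : a9 8a
[2] 0x12->0x22 len=7 : fb 9e f6 72 4d 68 bb
[3] 0x03->0x1e len=6 : aa 41 c7 5e 95 4e
query mem[0x08]=0x4e, mem[0x25]=0x72, mem[0x07]=0x95, mem[0x23]=0x4e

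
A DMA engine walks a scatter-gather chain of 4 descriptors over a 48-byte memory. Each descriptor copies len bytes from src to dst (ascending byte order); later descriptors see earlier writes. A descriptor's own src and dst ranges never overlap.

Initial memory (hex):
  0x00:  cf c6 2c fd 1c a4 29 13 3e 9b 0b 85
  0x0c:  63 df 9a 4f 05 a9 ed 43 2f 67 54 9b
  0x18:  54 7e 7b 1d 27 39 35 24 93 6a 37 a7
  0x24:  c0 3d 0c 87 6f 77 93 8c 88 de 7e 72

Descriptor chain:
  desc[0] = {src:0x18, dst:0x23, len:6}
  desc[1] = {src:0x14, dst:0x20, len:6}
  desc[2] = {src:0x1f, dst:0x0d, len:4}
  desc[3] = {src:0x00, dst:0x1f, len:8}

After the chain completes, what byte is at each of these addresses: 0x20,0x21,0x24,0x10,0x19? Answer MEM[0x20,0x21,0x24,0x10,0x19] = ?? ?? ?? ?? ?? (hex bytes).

MEM[0x20,0x21,0x24,0x10,0x19] = c6 2c a4 54 7e

D0: mem[0x23..0x28] <- [54 7e 7b 1d 27 39]
D1: mem[0x20..0x25] <- [2f 67 54 9b 54 7e]
D2: mem[0x0d..0x10] <- [24 2f 67 54]
D3: mem[0x1f..0x26] <- [cf c6 2c fd 1c a4 29 13]
query mem[0x20]=0xc6, mem[0x21]=0x2c, mem[0x24]=0xa4, mem[0x10]=0x54, mem[0x19]=0x7e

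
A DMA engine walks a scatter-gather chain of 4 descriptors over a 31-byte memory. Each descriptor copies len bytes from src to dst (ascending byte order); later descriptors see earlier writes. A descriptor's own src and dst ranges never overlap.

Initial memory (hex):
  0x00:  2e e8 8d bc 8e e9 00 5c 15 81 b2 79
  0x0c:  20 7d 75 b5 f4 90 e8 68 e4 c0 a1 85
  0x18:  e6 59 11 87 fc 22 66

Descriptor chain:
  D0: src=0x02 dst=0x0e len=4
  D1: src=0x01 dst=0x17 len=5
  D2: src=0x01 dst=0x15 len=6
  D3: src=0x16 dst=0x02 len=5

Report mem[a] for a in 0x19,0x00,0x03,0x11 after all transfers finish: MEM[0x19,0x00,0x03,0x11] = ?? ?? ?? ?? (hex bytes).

MEM[0x19,0x00,0x03,0x11] = e9 2e bc e9

[0] 0x02->0x0e len=4 : 8d bc 8e e9
[1] 0x01->0x17 len=5 : e8 8d bc 8e e9
[2] 0x01->0x15 len=6 : e8 8d bc 8e e9 00
[3] 0x16->0x02 len=5 : 8d bc 8e e9 00
query mem[0x19]=0xe9, mem[0x00]=0x2e, mem[0x03]=0xbc, mem[0x11]=0xe9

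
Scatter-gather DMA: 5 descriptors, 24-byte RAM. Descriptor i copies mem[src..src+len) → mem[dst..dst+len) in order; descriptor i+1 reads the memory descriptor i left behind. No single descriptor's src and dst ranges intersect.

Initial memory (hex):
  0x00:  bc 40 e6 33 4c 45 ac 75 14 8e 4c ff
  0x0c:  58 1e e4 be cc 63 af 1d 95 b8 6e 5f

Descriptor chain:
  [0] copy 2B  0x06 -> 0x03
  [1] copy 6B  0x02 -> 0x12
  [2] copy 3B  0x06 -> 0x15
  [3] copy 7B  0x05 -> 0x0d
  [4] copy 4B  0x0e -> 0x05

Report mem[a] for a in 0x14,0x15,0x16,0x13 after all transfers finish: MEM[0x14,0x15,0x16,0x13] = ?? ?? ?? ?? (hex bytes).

D0: mem[0x03..0x04] <- [ac 75]
D1: mem[0x12..0x17] <- [e6 ac 75 45 ac 75]
D2: mem[0x15..0x17] <- [ac 75 14]
D3: mem[0x0d..0x13] <- [45 ac 75 14 8e 4c ff]
D4: mem[0x05..0x08] <- [ac 75 14 8e]
query mem[0x14]=0x75, mem[0x15]=0xac, mem[0x16]=0x75, mem[0x13]=0xff

MEM[0x14,0x15,0x16,0x13] = 75 ac 75 ff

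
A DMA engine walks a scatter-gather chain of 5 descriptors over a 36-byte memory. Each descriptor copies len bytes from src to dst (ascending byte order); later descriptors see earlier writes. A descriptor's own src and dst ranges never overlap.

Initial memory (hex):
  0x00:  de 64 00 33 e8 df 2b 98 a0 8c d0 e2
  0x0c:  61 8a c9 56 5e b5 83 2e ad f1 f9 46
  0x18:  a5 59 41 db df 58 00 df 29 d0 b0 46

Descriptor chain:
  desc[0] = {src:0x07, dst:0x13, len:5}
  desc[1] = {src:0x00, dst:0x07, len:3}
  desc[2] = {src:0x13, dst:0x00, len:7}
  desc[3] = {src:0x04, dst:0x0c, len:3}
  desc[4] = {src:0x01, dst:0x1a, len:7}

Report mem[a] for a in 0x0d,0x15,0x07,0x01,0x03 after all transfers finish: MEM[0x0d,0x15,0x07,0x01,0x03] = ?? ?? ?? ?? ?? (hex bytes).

[0] 0x07->0x13 len=5 : 98 a0 8c d0 e2
[1] 0x00->0x07 len=3 : de 64 00
[2] 0x13->0x00 len=7 : 98 a0 8c d0 e2 a5 59
[3] 0x04->0x0c len=3 : e2 a5 59
[4] 0x01->0x1a len=7 : a0 8c d0 e2 a5 59 de
query mem[0x0d]=0xa5, mem[0x15]=0x8c, mem[0x07]=0xde, mem[0x01]=0xa0, mem[0x03]=0xd0

MEM[0x0d,0x15,0x07,0x01,0x03] = a5 8c de a0 d0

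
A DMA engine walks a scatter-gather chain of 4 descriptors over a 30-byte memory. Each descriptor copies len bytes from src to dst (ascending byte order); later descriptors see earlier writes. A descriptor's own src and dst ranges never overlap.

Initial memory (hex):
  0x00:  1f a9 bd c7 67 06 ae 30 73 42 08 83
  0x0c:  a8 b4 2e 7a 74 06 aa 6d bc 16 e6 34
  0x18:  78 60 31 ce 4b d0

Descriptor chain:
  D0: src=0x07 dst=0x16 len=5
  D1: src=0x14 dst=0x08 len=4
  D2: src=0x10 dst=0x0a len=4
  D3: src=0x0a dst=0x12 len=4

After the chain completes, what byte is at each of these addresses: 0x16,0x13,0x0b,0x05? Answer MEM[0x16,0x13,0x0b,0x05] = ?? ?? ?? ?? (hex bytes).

MEM[0x16,0x13,0x0b,0x05] = 30 06 06 06

[0] 0x07->0x16 len=5 : 30 73 42 08 83
[1] 0x14->0x08 len=4 : bc 16 30 73
[2] 0x10->0x0a len=4 : 74 06 aa 6d
[3] 0x0a->0x12 len=4 : 74 06 aa 6d
query mem[0x16]=0x30, mem[0x13]=0x06, mem[0x0b]=0x06, mem[0x05]=0x06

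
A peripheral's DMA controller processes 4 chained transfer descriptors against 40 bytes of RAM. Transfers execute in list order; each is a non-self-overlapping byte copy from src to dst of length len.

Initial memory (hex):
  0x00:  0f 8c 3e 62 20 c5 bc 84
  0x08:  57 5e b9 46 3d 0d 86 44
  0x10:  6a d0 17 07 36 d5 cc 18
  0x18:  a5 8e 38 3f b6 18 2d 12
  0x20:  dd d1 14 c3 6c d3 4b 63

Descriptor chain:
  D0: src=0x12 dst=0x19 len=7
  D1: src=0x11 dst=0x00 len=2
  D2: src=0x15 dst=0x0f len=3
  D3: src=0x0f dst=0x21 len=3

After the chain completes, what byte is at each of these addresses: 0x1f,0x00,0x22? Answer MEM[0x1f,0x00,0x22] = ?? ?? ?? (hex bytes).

D0: mem[0x19..0x1f] <- [17 07 36 d5 cc 18 a5]
D1: mem[0x00..0x01] <- [d0 17]
D2: mem[0x0f..0x11] <- [d5 cc 18]
D3: mem[0x21..0x23] <- [d5 cc 18]
query mem[0x1f]=0xa5, mem[0x00]=0xd0, mem[0x22]=0xcc

MEM[0x1f,0x00,0x22] = a5 d0 cc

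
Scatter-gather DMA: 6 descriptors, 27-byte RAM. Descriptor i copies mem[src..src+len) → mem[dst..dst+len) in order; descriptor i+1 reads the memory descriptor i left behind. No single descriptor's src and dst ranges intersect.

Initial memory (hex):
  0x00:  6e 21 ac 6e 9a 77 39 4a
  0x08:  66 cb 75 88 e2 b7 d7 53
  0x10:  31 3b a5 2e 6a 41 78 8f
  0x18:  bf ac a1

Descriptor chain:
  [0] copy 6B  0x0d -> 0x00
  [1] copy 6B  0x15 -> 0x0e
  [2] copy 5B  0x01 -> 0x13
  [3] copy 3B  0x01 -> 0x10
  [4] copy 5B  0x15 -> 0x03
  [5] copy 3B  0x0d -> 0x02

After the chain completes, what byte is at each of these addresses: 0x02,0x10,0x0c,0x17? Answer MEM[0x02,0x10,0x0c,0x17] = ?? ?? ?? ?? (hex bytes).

[0] 0x0d->0x00 len=6 : b7 d7 53 31 3b a5
[1] 0x15->0x0e len=6 : 41 78 8f bf ac a1
[2] 0x01->0x13 len=5 : d7 53 31 3b a5
[3] 0x01->0x10 len=3 : d7 53 31
[4] 0x15->0x03 len=5 : 31 3b a5 bf ac
[5] 0x0d->0x02 len=3 : b7 41 78
query mem[0x02]=0xb7, mem[0x10]=0xd7, mem[0x0c]=0xe2, mem[0x17]=0xa5

MEM[0x02,0x10,0x0c,0x17] = b7 d7 e2 a5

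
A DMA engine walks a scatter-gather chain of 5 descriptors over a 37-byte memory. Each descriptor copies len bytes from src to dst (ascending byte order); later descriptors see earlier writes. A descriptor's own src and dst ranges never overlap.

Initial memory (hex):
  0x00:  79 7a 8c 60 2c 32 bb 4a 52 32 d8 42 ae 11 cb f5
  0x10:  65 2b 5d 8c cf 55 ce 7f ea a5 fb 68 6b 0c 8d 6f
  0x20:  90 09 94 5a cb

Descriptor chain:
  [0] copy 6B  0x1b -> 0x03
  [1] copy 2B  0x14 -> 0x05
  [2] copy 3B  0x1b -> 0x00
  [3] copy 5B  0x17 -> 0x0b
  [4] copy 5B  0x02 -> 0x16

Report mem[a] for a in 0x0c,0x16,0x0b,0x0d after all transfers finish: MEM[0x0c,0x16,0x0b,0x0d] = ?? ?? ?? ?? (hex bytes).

MEM[0x0c,0x16,0x0b,0x0d] = ea 0c 7f a5

#0 dst[0x03+6] := {0x68,0x6b,0x0c,0x8d,0x6f,0x90}
#1 dst[0x05+2] := {0xcf,0x55}
#2 dst[0x00+3] := {0x68,0x6b,0x0c}
#3 dst[0x0b+5] := {0x7f,0xea,0xa5,0xfb,0x68}
#4 dst[0x16+5] := {0x0c,0x68,0x6b,0xcf,0x55}
query mem[0x0c]=0xea, mem[0x16]=0x0c, mem[0x0b]=0x7f, mem[0x0d]=0xa5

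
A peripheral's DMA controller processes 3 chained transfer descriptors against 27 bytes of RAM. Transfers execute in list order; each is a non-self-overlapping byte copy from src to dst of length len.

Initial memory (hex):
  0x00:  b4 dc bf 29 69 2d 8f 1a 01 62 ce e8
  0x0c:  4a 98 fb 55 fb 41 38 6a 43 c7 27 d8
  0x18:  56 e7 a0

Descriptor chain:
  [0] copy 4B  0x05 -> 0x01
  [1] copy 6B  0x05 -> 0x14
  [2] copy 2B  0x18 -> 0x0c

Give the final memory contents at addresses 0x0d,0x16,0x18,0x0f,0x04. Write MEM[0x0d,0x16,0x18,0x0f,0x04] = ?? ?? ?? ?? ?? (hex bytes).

#0 dst[0x01+4] := {0x2d,0x8f,0x1a,0x01}
#1 dst[0x14+6] := {0x2d,0x8f,0x1a,0x01,0x62,0xce}
#2 dst[0x0c+2] := {0x62,0xce}
query mem[0x0d]=0xce, mem[0x16]=0x1a, mem[0x18]=0x62, mem[0x0f]=0x55, mem[0x04]=0x01

MEM[0x0d,0x16,0x18,0x0f,0x04] = ce 1a 62 55 01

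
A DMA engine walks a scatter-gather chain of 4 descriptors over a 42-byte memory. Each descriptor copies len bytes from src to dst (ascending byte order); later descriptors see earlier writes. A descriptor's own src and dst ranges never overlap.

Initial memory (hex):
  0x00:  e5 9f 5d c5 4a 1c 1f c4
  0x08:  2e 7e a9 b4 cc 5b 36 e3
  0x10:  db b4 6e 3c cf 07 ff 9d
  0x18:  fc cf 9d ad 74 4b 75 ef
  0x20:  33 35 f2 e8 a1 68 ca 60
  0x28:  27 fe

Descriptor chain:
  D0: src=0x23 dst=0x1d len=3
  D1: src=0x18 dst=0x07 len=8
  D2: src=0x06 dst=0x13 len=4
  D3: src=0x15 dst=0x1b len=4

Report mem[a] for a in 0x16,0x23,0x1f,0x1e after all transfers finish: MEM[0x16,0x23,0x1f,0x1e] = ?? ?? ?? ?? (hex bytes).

MEM[0x16,0x23,0x1f,0x1e] = 9d e8 68 fc

[0] 0x23->0x1d len=3 : e8 a1 68
[1] 0x18->0x07 len=8 : fc cf 9d ad 74 e8 a1 68
[2] 0x06->0x13 len=4 : 1f fc cf 9d
[3] 0x15->0x1b len=4 : cf 9d 9d fc
query mem[0x16]=0x9d, mem[0x23]=0xe8, mem[0x1f]=0x68, mem[0x1e]=0xfc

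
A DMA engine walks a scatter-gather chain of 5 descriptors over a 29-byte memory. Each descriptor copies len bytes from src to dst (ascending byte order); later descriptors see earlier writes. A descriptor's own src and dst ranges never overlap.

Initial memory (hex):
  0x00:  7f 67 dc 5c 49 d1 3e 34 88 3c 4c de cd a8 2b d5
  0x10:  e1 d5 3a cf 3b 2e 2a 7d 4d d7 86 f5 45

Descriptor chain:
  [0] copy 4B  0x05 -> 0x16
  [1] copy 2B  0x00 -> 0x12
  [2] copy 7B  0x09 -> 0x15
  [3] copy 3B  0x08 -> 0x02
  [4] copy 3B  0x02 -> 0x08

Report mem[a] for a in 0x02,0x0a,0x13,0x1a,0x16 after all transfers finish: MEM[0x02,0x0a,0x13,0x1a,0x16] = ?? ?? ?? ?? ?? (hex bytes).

MEM[0x02,0x0a,0x13,0x1a,0x16] = 88 4c 67 2b 4c

[0] 0x05->0x16 len=4 : d1 3e 34 88
[1] 0x00->0x12 len=2 : 7f 67
[2] 0x09->0x15 len=7 : 3c 4c de cd a8 2b d5
[3] 0x08->0x02 len=3 : 88 3c 4c
[4] 0x02->0x08 len=3 : 88 3c 4c
query mem[0x02]=0x88, mem[0x0a]=0x4c, mem[0x13]=0x67, mem[0x1a]=0x2b, mem[0x16]=0x4c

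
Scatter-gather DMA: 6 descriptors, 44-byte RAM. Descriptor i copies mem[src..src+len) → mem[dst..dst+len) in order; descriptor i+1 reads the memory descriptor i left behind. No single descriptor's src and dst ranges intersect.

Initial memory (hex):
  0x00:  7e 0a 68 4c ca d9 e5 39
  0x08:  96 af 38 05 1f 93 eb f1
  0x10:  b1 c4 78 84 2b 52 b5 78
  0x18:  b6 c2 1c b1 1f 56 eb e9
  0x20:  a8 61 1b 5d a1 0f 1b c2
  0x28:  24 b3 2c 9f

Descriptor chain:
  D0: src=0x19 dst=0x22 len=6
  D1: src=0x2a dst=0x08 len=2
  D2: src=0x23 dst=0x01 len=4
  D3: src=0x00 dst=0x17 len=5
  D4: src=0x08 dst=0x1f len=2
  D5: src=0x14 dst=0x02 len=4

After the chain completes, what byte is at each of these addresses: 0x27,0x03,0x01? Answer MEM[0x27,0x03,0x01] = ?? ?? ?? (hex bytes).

[0] 0x19->0x22 len=6 : c2 1c b1 1f 56 eb
[1] 0x2a->0x08 len=2 : 2c 9f
[2] 0x23->0x01 len=4 : 1c b1 1f 56
[3] 0x00->0x17 len=5 : 7e 1c b1 1f 56
[4] 0x08->0x1f len=2 : 2c 9f
[5] 0x14->0x02 len=4 : 2b 52 b5 7e
query mem[0x27]=0xeb, mem[0x03]=0x52, mem[0x01]=0x1c

MEM[0x27,0x03,0x01] = eb 52 1c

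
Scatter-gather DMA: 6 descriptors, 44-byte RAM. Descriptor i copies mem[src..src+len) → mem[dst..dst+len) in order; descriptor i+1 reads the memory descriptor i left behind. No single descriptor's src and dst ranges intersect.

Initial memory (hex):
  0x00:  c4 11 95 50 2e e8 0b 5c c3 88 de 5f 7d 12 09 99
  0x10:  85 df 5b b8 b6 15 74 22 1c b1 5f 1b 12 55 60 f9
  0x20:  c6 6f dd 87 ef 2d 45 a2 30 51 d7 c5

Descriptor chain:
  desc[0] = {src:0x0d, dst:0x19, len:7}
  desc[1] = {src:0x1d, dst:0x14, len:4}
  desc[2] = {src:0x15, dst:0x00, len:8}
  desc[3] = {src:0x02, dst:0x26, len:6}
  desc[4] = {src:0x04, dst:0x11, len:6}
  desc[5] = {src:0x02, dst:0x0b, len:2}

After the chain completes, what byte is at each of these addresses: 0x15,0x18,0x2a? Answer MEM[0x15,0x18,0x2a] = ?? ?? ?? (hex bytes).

D0: mem[0x19..0x1f] <- [12 09 99 85 df 5b b8]
D1: mem[0x14..0x17] <- [df 5b b8 c6]
D2: mem[0x00..0x07] <- [5b b8 c6 1c 12 09 99 85]
D3: mem[0x26..0x2b] <- [c6 1c 12 09 99 85]
D4: mem[0x11..0x16] <- [12 09 99 85 c3 88]
D5: mem[0x0b..0x0c] <- [c6 1c]
query mem[0x15]=0xc3, mem[0x18]=0x1c, mem[0x2a]=0x99

MEM[0x15,0x18,0x2a] = c3 1c 99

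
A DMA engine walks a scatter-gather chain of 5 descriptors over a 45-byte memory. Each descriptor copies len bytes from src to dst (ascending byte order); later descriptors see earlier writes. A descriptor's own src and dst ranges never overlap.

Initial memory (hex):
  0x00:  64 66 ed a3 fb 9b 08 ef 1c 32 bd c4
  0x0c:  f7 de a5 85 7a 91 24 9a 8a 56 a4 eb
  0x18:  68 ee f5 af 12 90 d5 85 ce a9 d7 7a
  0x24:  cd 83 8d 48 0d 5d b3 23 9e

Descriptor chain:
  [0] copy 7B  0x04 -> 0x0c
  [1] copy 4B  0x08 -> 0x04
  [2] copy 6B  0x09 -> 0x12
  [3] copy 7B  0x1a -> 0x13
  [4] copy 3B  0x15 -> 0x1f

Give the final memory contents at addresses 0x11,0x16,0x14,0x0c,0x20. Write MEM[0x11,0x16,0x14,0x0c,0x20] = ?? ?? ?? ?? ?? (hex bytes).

#0 dst[0x0c+7] := {0xfb,0x9b,0x08,0xef,0x1c,0x32,0xbd}
#1 dst[0x04+4] := {0x1c,0x32,0xbd,0xc4}
#2 dst[0x12+6] := {0x32,0xbd,0xc4,0xfb,0x9b,0x08}
#3 dst[0x13+7] := {0xf5,0xaf,0x12,0x90,0xd5,0x85,0xce}
#4 dst[0x1f+3] := {0x12,0x90,0xd5}
query mem[0x11]=0x32, mem[0x16]=0x90, mem[0x14]=0xaf, mem[0x0c]=0xfb, mem[0x20]=0x90

MEM[0x11,0x16,0x14,0x0c,0x20] = 32 90 af fb 90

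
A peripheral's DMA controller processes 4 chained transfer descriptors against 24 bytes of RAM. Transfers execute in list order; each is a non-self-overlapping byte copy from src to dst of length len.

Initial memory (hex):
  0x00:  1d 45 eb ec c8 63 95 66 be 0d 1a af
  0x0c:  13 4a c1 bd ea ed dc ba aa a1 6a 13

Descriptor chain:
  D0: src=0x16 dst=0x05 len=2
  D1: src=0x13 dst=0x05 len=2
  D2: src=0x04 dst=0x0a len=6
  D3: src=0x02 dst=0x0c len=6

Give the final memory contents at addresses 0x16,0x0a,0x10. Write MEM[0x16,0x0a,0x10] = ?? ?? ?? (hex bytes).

MEM[0x16,0x0a,0x10] = 6a c8 aa

[0] 0x16->0x05 len=2 : 6a 13
[1] 0x13->0x05 len=2 : ba aa
[2] 0x04->0x0a len=6 : c8 ba aa 66 be 0d
[3] 0x02->0x0c len=6 : eb ec c8 ba aa 66
query mem[0x16]=0x6a, mem[0x0a]=0xc8, mem[0x10]=0xaa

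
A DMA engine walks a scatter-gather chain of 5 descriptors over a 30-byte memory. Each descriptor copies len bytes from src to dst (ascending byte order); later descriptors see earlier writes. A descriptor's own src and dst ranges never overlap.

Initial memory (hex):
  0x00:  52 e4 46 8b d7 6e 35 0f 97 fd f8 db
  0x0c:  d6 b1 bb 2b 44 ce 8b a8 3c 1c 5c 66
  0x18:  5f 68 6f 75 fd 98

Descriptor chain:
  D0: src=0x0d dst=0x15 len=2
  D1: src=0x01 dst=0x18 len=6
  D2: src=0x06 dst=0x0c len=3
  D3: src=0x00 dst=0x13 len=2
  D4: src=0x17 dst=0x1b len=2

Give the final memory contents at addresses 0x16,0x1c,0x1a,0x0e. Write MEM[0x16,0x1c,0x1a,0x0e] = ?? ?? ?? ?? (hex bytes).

  after D0: wrote 2B at 0x15 = b1bb
  after D1: wrote 6B at 0x18 = e4468bd76e35
  after D2: wrote 3B at 0x0c = 350f97
  after D3: wrote 2B at 0x13 = 52e4
  after D4: wrote 2B at 0x1b = 66e4
query mem[0x16]=0xbb, mem[0x1c]=0xe4, mem[0x1a]=0x8b, mem[0x0e]=0x97

MEM[0x16,0x1c,0x1a,0x0e] = bb e4 8b 97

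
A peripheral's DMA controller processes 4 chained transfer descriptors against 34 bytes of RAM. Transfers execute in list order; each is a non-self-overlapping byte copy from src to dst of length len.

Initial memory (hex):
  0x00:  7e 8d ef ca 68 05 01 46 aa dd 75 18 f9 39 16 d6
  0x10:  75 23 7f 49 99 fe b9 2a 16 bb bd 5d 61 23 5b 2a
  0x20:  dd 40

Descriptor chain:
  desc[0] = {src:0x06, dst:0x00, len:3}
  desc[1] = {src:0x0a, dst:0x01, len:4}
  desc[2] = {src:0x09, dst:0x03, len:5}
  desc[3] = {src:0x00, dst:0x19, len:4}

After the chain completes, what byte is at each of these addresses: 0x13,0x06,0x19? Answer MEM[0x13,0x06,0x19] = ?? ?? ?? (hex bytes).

#0 dst[0x00+3] := {0x01,0x46,0xaa}
#1 dst[0x01+4] := {0x75,0x18,0xf9,0x39}
#2 dst[0x03+5] := {0xdd,0x75,0x18,0xf9,0x39}
#3 dst[0x19+4] := {0x01,0x75,0x18,0xdd}
query mem[0x13]=0x49, mem[0x06]=0xf9, mem[0x19]=0x01

MEM[0x13,0x06,0x19] = 49 f9 01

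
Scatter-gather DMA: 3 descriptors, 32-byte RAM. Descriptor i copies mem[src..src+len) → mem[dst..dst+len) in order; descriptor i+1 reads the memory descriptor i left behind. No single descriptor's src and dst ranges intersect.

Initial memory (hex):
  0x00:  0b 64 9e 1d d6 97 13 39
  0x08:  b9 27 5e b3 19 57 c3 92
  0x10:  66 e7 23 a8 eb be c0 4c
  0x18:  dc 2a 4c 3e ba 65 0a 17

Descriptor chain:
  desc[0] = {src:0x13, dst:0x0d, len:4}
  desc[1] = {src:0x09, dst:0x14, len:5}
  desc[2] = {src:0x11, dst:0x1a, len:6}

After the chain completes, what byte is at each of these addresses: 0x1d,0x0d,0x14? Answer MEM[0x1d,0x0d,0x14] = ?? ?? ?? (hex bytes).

MEM[0x1d,0x0d,0x14] = 27 a8 27

  after D0: wrote 4B at 0x0d = a8ebbec0
  after D1: wrote 5B at 0x14 = 275eb319a8
  after D2: wrote 6B at 0x1a = e723a8275eb3
query mem[0x1d]=0x27, mem[0x0d]=0xa8, mem[0x14]=0x27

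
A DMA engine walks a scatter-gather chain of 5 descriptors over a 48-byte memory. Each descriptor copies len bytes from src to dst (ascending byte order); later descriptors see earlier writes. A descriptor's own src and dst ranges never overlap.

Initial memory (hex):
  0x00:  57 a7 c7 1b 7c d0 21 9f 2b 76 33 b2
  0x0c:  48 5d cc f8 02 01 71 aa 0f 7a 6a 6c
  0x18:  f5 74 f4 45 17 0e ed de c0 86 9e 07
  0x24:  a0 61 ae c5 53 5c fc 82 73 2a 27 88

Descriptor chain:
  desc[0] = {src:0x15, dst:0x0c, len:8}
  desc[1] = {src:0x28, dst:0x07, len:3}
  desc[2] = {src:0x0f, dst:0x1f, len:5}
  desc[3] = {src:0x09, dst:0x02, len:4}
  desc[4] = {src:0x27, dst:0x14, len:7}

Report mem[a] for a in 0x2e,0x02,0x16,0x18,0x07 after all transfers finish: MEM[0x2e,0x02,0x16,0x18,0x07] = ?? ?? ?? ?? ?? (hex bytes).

MEM[0x2e,0x02,0x16,0x18,0x07] = 27 fc 5c 82 53

D0: mem[0x0c..0x13] <- [7a 6a 6c f5 74 f4 45 17]
D1: mem[0x07..0x09] <- [53 5c fc]
D2: mem[0x1f..0x23] <- [f5 74 f4 45 17]
D3: mem[0x02..0x05] <- [fc 33 b2 7a]
D4: mem[0x14..0x1a] <- [c5 53 5c fc 82 73 2a]
query mem[0x2e]=0x27, mem[0x02]=0xfc, mem[0x16]=0x5c, mem[0x18]=0x82, mem[0x07]=0x53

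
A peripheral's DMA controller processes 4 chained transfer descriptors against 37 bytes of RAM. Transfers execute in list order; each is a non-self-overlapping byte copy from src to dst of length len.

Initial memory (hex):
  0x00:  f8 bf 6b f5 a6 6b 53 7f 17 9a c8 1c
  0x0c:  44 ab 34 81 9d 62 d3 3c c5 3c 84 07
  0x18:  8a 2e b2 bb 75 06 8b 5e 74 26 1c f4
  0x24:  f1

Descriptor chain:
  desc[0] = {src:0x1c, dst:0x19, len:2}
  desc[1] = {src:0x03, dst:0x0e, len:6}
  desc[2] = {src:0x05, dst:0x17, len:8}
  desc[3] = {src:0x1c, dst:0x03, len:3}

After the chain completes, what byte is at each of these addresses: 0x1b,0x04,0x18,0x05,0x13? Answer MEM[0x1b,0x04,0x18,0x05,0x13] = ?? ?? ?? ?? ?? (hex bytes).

  after D0: wrote 2B at 0x19 = 7506
  after D1: wrote 6B at 0x0e = f5a66b537f17
  after D2: wrote 8B at 0x17 = 6b537f179ac81c44
  after D3: wrote 3B at 0x03 = c81c44
query mem[0x1b]=0x9a, mem[0x04]=0x1c, mem[0x18]=0x53, mem[0x05]=0x44, mem[0x13]=0x17

MEM[0x1b,0x04,0x18,0x05,0x13] = 9a 1c 53 44 17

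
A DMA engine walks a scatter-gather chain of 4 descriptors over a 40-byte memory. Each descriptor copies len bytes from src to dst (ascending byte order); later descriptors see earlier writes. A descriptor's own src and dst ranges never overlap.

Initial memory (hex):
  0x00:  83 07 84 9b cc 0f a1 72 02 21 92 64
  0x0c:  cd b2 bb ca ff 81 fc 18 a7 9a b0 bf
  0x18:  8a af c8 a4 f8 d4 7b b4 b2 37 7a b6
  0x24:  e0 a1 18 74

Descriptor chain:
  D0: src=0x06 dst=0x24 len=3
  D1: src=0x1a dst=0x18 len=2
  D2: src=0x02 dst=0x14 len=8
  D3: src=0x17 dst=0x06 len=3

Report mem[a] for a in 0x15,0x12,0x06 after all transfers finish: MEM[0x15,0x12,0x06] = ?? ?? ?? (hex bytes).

MEM[0x15,0x12,0x06] = 9b fc 0f

D0: mem[0x24..0x26] <- [a1 72 02]
D1: mem[0x18..0x19] <- [c8 a4]
D2: mem[0x14..0x1b] <- [84 9b cc 0f a1 72 02 21]
D3: mem[0x06..0x08] <- [0f a1 72]
query mem[0x15]=0x9b, mem[0x12]=0xfc, mem[0x06]=0x0f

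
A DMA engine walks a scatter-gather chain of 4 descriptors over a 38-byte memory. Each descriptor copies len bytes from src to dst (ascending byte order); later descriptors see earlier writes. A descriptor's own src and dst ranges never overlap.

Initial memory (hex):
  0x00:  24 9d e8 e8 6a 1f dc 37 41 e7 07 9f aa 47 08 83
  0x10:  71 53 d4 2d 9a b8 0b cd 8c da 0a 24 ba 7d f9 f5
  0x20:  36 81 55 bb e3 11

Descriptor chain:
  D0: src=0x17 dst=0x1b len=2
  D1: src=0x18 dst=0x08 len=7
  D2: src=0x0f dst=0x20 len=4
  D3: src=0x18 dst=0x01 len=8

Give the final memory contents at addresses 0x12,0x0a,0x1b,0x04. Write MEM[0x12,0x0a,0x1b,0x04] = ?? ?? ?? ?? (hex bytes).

  after D0: wrote 2B at 0x1b = cd8c
  after D1: wrote 7B at 0x08 = 8cda0acd8c7df9
  after D2: wrote 4B at 0x20 = 837153d4
  after D3: wrote 8B at 0x01 = 8cda0acd8c7df9f5
query mem[0x12]=0xd4, mem[0x0a]=0x0a, mem[0x1b]=0xcd, mem[0x04]=0xcd

MEM[0x12,0x0a,0x1b,0x04] = d4 0a cd cd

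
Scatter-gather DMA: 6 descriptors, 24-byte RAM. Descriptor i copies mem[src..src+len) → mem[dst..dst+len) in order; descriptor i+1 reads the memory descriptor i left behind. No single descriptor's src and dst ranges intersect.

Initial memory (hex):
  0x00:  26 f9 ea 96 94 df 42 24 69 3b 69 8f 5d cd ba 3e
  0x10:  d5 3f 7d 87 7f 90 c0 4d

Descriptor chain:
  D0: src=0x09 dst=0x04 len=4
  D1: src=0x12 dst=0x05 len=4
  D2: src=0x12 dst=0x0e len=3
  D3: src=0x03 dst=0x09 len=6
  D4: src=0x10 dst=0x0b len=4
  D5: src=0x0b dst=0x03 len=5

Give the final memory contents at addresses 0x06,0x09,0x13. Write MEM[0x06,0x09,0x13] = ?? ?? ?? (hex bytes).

[0] 0x09->0x04 len=4 : 3b 69 8f 5d
[1] 0x12->0x05 len=4 : 7d 87 7f 90
[2] 0x12->0x0e len=3 : 7d 87 7f
[3] 0x03->0x09 len=6 : 96 3b 7d 87 7f 90
[4] 0x10->0x0b len=4 : 7f 3f 7d 87
[5] 0x0b->0x03 len=5 : 7f 3f 7d 87 87
query mem[0x06]=0x87, mem[0x09]=0x96, mem[0x13]=0x87

MEM[0x06,0x09,0x13] = 87 96 87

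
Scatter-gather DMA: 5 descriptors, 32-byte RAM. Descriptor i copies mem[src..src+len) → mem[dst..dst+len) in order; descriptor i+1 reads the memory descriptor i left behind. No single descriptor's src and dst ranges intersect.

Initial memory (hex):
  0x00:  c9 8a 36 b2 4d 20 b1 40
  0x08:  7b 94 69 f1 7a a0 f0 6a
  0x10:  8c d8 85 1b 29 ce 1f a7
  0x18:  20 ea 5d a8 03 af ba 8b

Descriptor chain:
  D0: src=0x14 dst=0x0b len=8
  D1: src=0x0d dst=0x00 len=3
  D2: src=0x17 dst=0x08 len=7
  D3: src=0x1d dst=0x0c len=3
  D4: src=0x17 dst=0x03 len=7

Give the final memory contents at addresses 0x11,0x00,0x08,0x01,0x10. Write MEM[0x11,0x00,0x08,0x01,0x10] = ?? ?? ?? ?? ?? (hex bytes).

#0 dst[0x0b+8] := {0x29,0xce,0x1f,0xa7,0x20,0xea,0x5d,0xa8}
#1 dst[0x00+3] := {0x1f,0xa7,0x20}
#2 dst[0x08+7] := {0xa7,0x20,0xea,0x5d,0xa8,0x03,0xaf}
#3 dst[0x0c+3] := {0xaf,0xba,0x8b}
#4 dst[0x03+7] := {0xa7,0x20,0xea,0x5d,0xa8,0x03,0xaf}
query mem[0x11]=0x5d, mem[0x00]=0x1f, mem[0x08]=0x03, mem[0x01]=0xa7, mem[0x10]=0xea

MEM[0x11,0x00,0x08,0x01,0x10] = 5d 1f 03 a7 ea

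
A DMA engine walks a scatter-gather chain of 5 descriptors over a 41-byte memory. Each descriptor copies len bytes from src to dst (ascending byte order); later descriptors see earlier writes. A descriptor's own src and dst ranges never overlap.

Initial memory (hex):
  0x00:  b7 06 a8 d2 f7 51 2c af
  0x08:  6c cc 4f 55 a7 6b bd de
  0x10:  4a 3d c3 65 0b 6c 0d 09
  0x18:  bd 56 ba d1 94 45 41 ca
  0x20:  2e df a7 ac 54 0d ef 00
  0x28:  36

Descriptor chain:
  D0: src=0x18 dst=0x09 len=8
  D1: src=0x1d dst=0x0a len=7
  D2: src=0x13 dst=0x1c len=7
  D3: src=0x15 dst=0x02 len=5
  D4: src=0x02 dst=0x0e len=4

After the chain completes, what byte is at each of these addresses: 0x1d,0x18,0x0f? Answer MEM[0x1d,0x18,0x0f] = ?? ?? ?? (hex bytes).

[0] 0x18->0x09 len=8 : bd 56 ba d1 94 45 41 ca
[1] 0x1d->0x0a len=7 : 45 41 ca 2e df a7 ac
[2] 0x13->0x1c len=7 : 65 0b 6c 0d 09 bd 56
[3] 0x15->0x02 len=5 : 6c 0d 09 bd 56
[4] 0x02->0x0e len=4 : 6c 0d 09 bd
query mem[0x1d]=0x0b, mem[0x18]=0xbd, mem[0x0f]=0x0d

MEM[0x1d,0x18,0x0f] = 0b bd 0d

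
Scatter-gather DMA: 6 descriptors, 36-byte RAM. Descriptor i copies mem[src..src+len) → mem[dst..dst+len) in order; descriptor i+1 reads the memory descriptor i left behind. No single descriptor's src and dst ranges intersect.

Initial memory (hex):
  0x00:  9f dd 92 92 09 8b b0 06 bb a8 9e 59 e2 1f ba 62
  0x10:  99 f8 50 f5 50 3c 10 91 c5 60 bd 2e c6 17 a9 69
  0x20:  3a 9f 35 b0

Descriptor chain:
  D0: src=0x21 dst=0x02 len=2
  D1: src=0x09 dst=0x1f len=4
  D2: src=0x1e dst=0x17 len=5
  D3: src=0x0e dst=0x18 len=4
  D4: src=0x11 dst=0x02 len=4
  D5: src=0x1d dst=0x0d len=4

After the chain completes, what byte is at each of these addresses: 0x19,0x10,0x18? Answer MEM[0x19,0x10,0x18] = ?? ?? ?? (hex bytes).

MEM[0x19,0x10,0x18] = 62 9e ba

#0 dst[0x02+2] := {0x9f,0x35}
#1 dst[0x1f+4] := {0xa8,0x9e,0x59,0xe2}
#2 dst[0x17+5] := {0xa9,0xa8,0x9e,0x59,0xe2}
#3 dst[0x18+4] := {0xba,0x62,0x99,0xf8}
#4 dst[0x02+4] := {0xf8,0x50,0xf5,0x50}
#5 dst[0x0d+4] := {0x17,0xa9,0xa8,0x9e}
query mem[0x19]=0x62, mem[0x10]=0x9e, mem[0x18]=0xba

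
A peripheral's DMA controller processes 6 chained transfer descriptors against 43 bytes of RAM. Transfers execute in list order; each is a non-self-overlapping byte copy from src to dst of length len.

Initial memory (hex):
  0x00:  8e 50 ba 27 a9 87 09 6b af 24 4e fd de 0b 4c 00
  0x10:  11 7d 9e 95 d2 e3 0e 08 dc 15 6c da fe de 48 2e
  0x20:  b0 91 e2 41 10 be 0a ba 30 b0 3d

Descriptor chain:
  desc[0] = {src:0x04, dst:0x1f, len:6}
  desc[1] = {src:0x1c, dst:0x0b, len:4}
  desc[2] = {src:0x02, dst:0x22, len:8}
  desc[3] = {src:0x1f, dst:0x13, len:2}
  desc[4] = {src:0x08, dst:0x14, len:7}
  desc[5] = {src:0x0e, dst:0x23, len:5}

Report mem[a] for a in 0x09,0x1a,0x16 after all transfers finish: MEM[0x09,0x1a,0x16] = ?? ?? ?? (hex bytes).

MEM[0x09,0x1a,0x16] = 24 a9 4e

#0 dst[0x1f+6] := {0xa9,0x87,0x09,0x6b,0xaf,0x24}
#1 dst[0x0b+4] := {0xfe,0xde,0x48,0xa9}
#2 dst[0x22+8] := {0xba,0x27,0xa9,0x87,0x09,0x6b,0xaf,0x24}
#3 dst[0x13+2] := {0xa9,0x87}
#4 dst[0x14+7] := {0xaf,0x24,0x4e,0xfe,0xde,0x48,0xa9}
#5 dst[0x23+5] := {0xa9,0x00,0x11,0x7d,0x9e}
query mem[0x09]=0x24, mem[0x1a]=0xa9, mem[0x16]=0x4e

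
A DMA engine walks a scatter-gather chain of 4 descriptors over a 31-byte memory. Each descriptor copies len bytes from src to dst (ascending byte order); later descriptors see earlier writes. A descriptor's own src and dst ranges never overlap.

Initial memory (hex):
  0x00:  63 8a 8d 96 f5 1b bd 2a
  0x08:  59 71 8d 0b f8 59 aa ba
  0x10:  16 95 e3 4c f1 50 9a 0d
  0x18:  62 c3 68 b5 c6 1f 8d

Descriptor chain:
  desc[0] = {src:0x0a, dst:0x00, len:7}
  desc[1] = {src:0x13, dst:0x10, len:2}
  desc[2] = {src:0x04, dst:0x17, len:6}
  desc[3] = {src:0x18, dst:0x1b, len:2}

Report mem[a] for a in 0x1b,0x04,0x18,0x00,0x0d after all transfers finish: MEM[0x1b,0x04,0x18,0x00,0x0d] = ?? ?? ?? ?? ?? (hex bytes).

#0 dst[0x00+7] := {0x8d,0x0b,0xf8,0x59,0xaa,0xba,0x16}
#1 dst[0x10+2] := {0x4c,0xf1}
#2 dst[0x17+6] := {0xaa,0xba,0x16,0x2a,0x59,0x71}
#3 dst[0x1b+2] := {0xba,0x16}
query mem[0x1b]=0xba, mem[0x04]=0xaa, mem[0x18]=0xba, mem[0x00]=0x8d, mem[0x0d]=0x59

MEM[0x1b,0x04,0x18,0x00,0x0d] = ba aa ba 8d 59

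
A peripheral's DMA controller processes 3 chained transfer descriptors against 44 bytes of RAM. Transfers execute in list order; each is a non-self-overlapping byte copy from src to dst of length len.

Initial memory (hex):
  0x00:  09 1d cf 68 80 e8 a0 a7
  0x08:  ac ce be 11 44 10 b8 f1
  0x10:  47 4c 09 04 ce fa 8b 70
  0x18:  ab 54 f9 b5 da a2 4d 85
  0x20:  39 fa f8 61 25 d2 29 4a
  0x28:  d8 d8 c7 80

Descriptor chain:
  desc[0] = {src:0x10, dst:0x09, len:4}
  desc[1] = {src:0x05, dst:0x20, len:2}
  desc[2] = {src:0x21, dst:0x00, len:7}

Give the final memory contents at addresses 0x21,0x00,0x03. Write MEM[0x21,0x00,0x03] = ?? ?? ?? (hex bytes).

MEM[0x21,0x00,0x03] = a0 a0 25

[0] 0x10->0x09 len=4 : 47 4c 09 04
[1] 0x05->0x20 len=2 : e8 a0
[2] 0x21->0x00 len=7 : a0 f8 61 25 d2 29 4a
query mem[0x21]=0xa0, mem[0x00]=0xa0, mem[0x03]=0x25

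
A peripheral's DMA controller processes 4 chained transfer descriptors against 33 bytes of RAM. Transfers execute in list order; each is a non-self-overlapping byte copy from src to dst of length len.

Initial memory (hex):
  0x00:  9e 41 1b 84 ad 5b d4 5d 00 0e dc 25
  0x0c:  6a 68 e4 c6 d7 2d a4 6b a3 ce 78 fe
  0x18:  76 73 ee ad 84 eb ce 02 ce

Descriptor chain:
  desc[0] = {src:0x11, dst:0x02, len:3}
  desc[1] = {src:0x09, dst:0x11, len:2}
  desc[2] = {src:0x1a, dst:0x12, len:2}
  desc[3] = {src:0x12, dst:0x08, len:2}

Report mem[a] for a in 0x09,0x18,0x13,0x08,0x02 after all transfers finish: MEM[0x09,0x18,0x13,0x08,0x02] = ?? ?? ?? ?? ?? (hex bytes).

  after D0: wrote 3B at 0x02 = 2da46b
  after D1: wrote 2B at 0x11 = 0edc
  after D2: wrote 2B at 0x12 = eead
  after D3: wrote 2B at 0x08 = eead
query mem[0x09]=0xad, mem[0x18]=0x76, mem[0x13]=0xad, mem[0x08]=0xee, mem[0x02]=0x2d

MEM[0x09,0x18,0x13,0x08,0x02] = ad 76 ad ee 2d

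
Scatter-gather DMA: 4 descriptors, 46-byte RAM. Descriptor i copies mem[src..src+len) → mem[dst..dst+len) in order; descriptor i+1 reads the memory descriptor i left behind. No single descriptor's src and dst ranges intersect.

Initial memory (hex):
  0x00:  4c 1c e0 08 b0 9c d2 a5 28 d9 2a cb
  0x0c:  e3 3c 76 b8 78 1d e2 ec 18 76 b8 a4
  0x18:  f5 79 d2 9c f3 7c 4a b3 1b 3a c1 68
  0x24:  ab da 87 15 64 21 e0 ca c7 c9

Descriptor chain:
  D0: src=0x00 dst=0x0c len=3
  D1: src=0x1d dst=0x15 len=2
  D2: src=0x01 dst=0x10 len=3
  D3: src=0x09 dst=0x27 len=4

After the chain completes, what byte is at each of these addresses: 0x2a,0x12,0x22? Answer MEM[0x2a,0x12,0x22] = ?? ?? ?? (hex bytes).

MEM[0x2a,0x12,0x22] = 4c 08 c1

  after D0: wrote 3B at 0x0c = 4c1ce0
  after D1: wrote 2B at 0x15 = 7c4a
  after D2: wrote 3B at 0x10 = 1ce008
  after D3: wrote 4B at 0x27 = d92acb4c
query mem[0x2a]=0x4c, mem[0x12]=0x08, mem[0x22]=0xc1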